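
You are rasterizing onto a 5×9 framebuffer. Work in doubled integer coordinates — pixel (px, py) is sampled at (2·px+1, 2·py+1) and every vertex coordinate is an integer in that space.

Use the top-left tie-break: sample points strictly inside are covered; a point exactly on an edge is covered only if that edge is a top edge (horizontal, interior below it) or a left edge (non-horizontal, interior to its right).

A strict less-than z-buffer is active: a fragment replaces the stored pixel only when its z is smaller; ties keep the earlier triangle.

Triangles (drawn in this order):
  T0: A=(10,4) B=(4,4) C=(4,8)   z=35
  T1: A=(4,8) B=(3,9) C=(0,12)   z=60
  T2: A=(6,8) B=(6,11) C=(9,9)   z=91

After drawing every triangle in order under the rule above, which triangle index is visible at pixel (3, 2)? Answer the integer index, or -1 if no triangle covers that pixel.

T0:
  2·area = 24  (B↔C swapped to make it positive)
  edge (10, 4)→(4, 8): d=(-6,4) right/bottom  bias=-1
  edge (4, 8)→(4, 4): d=(0,-4) top-left  bias=+0
  edge (4, 4)→(10, 4): d=(6,0) top-left  bias=+0
    (2,2)@(5, 5): e=[14,4,6] → X
    (3,2)@(7, 5): e=[6,12,6] → X
    (4,2)@(9, 5): e=[-2,20,6] → .
    (2,3)@(5, 7): e=[2,4,18] → X
    (3,3)@(7, 7): e=[-6,12,18] → .
    (2,4)@(5, 9): e=[-10,4,30] → .
  covered (3 px):
    . . . . .
    . . . . .
    . . X X .
    . . X . .
    . . . . .
    . . . . .
    . . . . .
    . . . . .
    . . . . .
T1:
  degenerate (2·area = 0) — covers nothing
T2:
  2·area = 9  (B↔C swapped to make it positive)
  edge (6, 8)→(9, 9): d=(3,1) right/bottom  bias=-1
  edge (9, 9)→(6, 11): d=(-3,2) right/bottom  bias=-1
  edge (6, 11)→(6, 8): d=(0,-3) top-left  bias=+0
    (1,3)@(3, 7): e=[0,18,-9] → .  [on edge]
    (3,4)@(7, 9): e=[2,4,3] → X
    (4,4)@(9, 9): e=[0,0,9] → .  [on edge]
    (3,5)@(7, 11): e=[8,-2,3] → .
    (1,6)@(3, 13): e=[18,0,-9] → .  [on edge]
  covered (1 px):
    . . . . .
    . . . . .
    . . . . .
    . . . . .
    . . . X .
    . . . . .
    . . . . .
    . . . . .
    . . . . .

Z-buffer (winner per pixel, '.' = empty):
  . . . . .
  . . . . .
  . . 0 0 .
  . . 0 . .
  . . . 2 .
  . . . . .
  . . . . .
  . . . . .
  . . . . .

Answer: 0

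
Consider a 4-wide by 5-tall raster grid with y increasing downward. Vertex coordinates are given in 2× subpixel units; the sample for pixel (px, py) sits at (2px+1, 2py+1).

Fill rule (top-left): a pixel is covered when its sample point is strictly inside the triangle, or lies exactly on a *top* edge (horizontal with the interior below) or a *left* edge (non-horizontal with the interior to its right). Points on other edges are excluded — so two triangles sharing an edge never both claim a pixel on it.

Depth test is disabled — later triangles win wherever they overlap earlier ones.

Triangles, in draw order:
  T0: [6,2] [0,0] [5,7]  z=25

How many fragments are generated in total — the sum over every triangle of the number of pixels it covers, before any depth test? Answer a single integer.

T0:
  2·area = 32  (B↔C swapped to make it positive)
  edge (6, 2)→(5, 7): d=(-1,5) right/bottom  bias=-1
  edge (5, 7)→(0, 0): d=(-5,-7) top-left  bias=+0
  edge (0, 0)→(6, 2): d=(6,2) right/bottom  bias=-1
    (0,0)@(1, 1): e=[26,2,4] → #
    (1,0)@(3, 1): e=[16,16,0] → ·  [on edge]
    (0,1)@(1, 3): e=[24,-8,16] → ·
    (1,1)@(3, 3): e=[14,6,12] → #
    (2,1)@(5, 3): e=[4,20,8] → #
    (3,1)@(7, 3): e=[-6,34,4] → ·
    (1,2)@(3, 5): e=[12,-4,24] → ·
    (2,2)@(5, 5): e=[2,10,20] → #
    (3,2)@(7, 5): e=[-8,24,16] → ·
    (2,3)@(5, 7): e=[0,0,32] → ·  [on edge]
  covered (4 px):
    # · · ·
    · # # ·
    · · # ·
    · · · ·
    · · · ·

Final: 4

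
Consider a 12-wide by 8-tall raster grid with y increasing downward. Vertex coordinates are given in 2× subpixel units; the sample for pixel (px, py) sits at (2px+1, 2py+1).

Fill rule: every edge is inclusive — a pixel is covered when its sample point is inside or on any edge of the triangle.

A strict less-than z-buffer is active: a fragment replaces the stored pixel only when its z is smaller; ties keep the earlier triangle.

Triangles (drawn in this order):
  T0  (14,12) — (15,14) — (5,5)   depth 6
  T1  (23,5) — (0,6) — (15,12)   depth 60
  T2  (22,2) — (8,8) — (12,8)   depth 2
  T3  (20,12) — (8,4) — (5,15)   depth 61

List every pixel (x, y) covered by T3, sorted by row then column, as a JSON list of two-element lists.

T0:
  2·area = 11
  edge (14, 12)→(15, 14): d=(1,2) inclusive
  edge (15, 14)→(5, 5): d=(-10,-9) inclusive
  edge (5, 5)→(14, 12): d=(9,7) inclusive
    (2,2)@(5, 5): e=[11,0,0] → X  [on edge]
    (3,2)@(7, 5): e=[7,18,-14] → .
    (2,3)@(5, 7): e=[13,-20,18] → .
  covered (1 px):
    . . . . . . . . . . . .
    . . . . . . . . . . . .
    . . X . . . . . . . . .
    . . . . . . . . . . . .
    . . . . . . . . . . . .
    . . . . . . . . . . . .
    . . . . . . . . . . . .
    . . . . . . . . . . . .
T1:
  2·area = 153  (B↔C swapped to make it positive)
  edge (23, 5)→(15, 12): d=(-8,7) inclusive
  edge (15, 12)→(0, 6): d=(-15,-6) inclusive
  edge (0, 6)→(23, 5): d=(23,-1) inclusive
    (11,2)@(23, 5): e=[0,153,0] → X  [on edge]
    (1,3)@(3, 7): e=[124,3,26] → X
    (2,3)@(5, 7): e=[110,15,28] → X
    (3,3)@(7, 7): e=[96,27,30] → X
    (4,3)@(9, 7): e=[82,39,32] → X
    (5,3)@(11, 7): e=[68,51,34] → X
    (6,3)@(13, 7): e=[54,63,36] → X
    (7,3)@(15, 7): e=[40,75,38] → X
    (8,3)@(17, 7): e=[26,87,40] → X
    (9,3)@(19, 7): e=[12,99,42] → X
    (10,3)@(21, 7): e=[-2,111,44] → .
    (11,3)@(23, 7): e=[-16,123,46] → .
  covered (17 px):
    . . . . . . . . . . . .
    . . . . . . . . . . . .
    . . . . . . . . . . . X
    . X X X X X X X X X . .
    . . . . X X X X X . . .
    . . . . . . X X . . . .
    . . . . . . . . . . . .
    . . . . . . . . . . . .
T2:
  2·area = 24  (B↔C swapped to make it positive)
  edge (22, 2)→(12, 8): d=(-10,6) inclusive
  edge (12, 8)→(8, 8): d=(-4,0) inclusive
  edge (8, 8)→(22, 2): d=(14,-6) inclusive
    (7,2)@(15, 5): e=[12,12,0] → X  [on edge]
    (8,2)@(17, 5): e=[0,12,12] → X  [on edge]
    (9,2)@(19, 5): e=[-12,12,24] → .
    (5,3)@(11, 7): e=[16,4,4] → X
    (6,3)@(13, 7): e=[4,4,16] → X
    (7,3)@(15, 7): e=[-8,4,28] → .
    (8,3)@(17, 7): e=[-20,4,40] → .
    (5,4)@(11, 9): e=[-4,-4,32] → .
    (6,4)@(13, 9): e=[-16,-4,44] → .
    (0,5)@(1, 11): e=[36,-12,0] → .  [on edge]
    (3,5)@(7, 11): e=[0,-12,36] → .  [on edge]
  covered (4 px):
    . . . . . . . . . . . .
    . . . . . . . . . . . .
    . . . . . . . X X . . .
    . . . . . X X . . . . .
    . . . . . . . . . . . .
    . . . . . . . . . . . .
    . . . . . . . . . . . .
    . . . . . . . . . . . .
T3:
  2·area = 156  (B↔C swapped to make it positive)
  edge (20, 12)→(5, 15): d=(-15,3) inclusive
  edge (5, 15)→(8, 4): d=(3,-11) inclusive
  edge (8, 4)→(20, 12): d=(12,8) inclusive
    (4,2)@(9, 5): e=[138,14,4] → X
    (5,2)@(11, 5): e=[132,36,-12] → .
    (4,3)@(9, 7): e=[108,20,28] → X
    (5,3)@(11, 7): e=[102,42,12] → X
    (6,3)@(13, 7): e=[96,64,-4] → .
    (3,4)@(7, 9): e=[84,4,68] → X
    (6,4)@(13, 9): e=[66,70,20] → X
    (7,4)@(15, 9): e=[60,92,4] → X
    (8,4)@(17, 9): e=[54,114,-12] → .
    (3,5)@(7, 11): e=[54,10,92] → X
    (8,5)@(17, 11): e=[24,120,12] → X
    (9,5)@(19, 11): e=[18,142,-4] → .
    (7,6)@(15, 13): e=[0,104,52] → X  [on edge]
    (2,7)@(5, 15): e=[0,0,156] → X  [on edge]
  covered (20 px):
    . . . . . . . . . . . .
    . . . . . . . . . . . .
    . . . . X . . . . . . .
    . . . . X X . . . . . .
    . . . X X X X X . . . .
    . . . X X X X X X . . .
    . . . X X X X X . . . .
    . . X . . . . . . . . .

Final: [[4,2],[4,3],[5,3],[3,4],[4,4],[5,4],[6,4],[7,4],[3,5],[4,5],[5,5],[6,5],[7,5],[8,5],[3,6],[4,6],[5,6],[6,6],[7,6],[2,7]]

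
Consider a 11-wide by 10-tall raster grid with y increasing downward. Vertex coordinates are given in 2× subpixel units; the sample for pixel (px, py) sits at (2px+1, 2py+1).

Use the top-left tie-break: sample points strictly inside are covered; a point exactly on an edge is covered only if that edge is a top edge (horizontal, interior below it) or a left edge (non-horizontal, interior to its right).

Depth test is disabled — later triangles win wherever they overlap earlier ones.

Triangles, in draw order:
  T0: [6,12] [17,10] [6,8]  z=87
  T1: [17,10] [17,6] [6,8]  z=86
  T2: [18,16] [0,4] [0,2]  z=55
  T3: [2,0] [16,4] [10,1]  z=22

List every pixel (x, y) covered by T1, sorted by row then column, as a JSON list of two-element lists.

T0:
  2·area = 44  (B↔C swapped to make it positive)
  edge (6, 12)→(6, 8): d=(0,-4) top-left  bias=+0
  edge (6, 8)→(17, 10): d=(11,2) right/bottom  bias=-1
  edge (17, 10)→(6, 12): d=(-11,2) right/bottom  bias=-1
    (3,4)@(7, 9): e=[4,9,31] → █
    (4,4)@(9, 9): e=[12,5,27] → █
    (5,4)@(11, 9): e=[20,1,23] → █
    (6,4)@(13, 9): e=[28,-3,19] → ·
    (3,5)@(7, 11): e=[4,31,9] → █
    (6,5)@(13, 11): e=[28,19,-3] → ·
    (3,6)@(7, 13): e=[4,53,-13] → ·
    (4,6)@(9, 13): e=[12,49,-17] → ·
    (5,6)@(11, 13): e=[20,45,-21] → ·
  covered (6 px):
    · · · · · · · · · · ·
    · · · · · · · · · · ·
    · · · · · · · · · · ·
    · · · · · · · · · · ·
    · · · █ █ █ · · · · ·
    · · · █ █ █ · · · · ·
    · · · · · · · · · · ·
    · · · · · · · · · · ·
    · · · · · · · · · · ·
    · · · · · · · · · · ·
T1:
  2·area = 44  (B↔C swapped to make it positive)
  edge (17, 10)→(6, 8): d=(-11,-2) top-left  bias=+0
  edge (6, 8)→(17, 6): d=(11,-2) top-left  bias=+0
  edge (17, 6)→(17, 10): d=(0,4) right/bottom  bias=-1
    (8,0)@(17, 1): e=[99,-55,0] → ·  [on edge]
    (8,1)@(17, 3): e=[77,-33,0] → ·  [on edge]
    (8,2)@(17, 5): e=[55,-11,0] → ·  [on edge]
    (6,3)@(13, 7): e=[25,3,16] → █
    (7,3)@(15, 7): e=[29,7,8] → █
    (8,3)@(17, 7): e=[33,11,0] → ·  [on edge]
    (6,4)@(13, 9): e=[3,25,16] → █
    (8,4)@(17, 9): e=[11,33,0] → ·  [on edge]
    (6,5)@(13, 11): e=[-19,47,16] → ·
    (7,5)@(15, 11): e=[-15,51,8] → ·
    (8,5)@(17, 11): e=[-11,55,0] → ·  [on edge]
    (8,6)@(17, 13): e=[-33,77,0] → ·  [on edge]
    (8,7)@(17, 15): e=[-55,99,0] → ·  [on edge]
    (8,8)@(17, 17): e=[-77,121,0] → ·  [on edge]
    (8,9)@(17, 19): e=[-99,143,0] → ·  [on edge]
  covered (4 px):
    · · · · · · · · · · ·
    · · · · · · · · · · ·
    · · · · · · · · · · ·
    · · · · · · █ █ · · ·
    · · · · · · █ █ · · ·
    · · · · · · · · · · ·
    · · · · · · · · · · ·
    · · · · · · · · · · ·
    · · · · · · · · · · ·
    · · · · · · · · · · ·
T2:
  2·area = 36
  edge (18, 16)→(0, 4): d=(-18,-12) top-left  bias=+0
  edge (0, 4)→(0, 2): d=(0,-2) top-left  bias=+0
  edge (0, 2)→(18, 16): d=(18,14) right/bottom  bias=-1
    (0,1)@(1, 3): e=[30,2,4] → █
    (1,1)@(3, 3): e=[54,6,-24] → ·
    (0,2)@(1, 5): e=[-6,2,40] → ·
    (1,2)@(3, 5): e=[18,6,12] → █
    (2,2)@(5, 5): e=[42,10,-16] → ·
    (1,3)@(3, 7): e=[-18,6,48] → ·
    (2,3)@(5, 7): e=[6,10,20] → █
    (3,3)@(7, 7): e=[30,14,-8] → ·
    (2,4)@(5, 9): e=[-30,10,56] → ·
    (4,4)@(9, 9): e=[18,18,0] → ·  [on edge]
    (5,5)@(11, 11): e=[6,22,8] → █
    (6,5)@(13, 11): e=[30,26,-20] → ·
  covered (4 px):
    · · · · · · · · · · ·
    █ · · · · · · · · · ·
    · █ · · · · · · · · ·
    · · █ · · · · · · · ·
    · · · · · · · · · · ·
    · · · · · █ · · · · ·
    · · · · · · · · · · ·
    · · · · · · · · · · ·
    · · · · · · · · · · ·
    · · · · · · · · · · ·
T3:
  2·area = 18  (B↔C swapped to make it positive)
  edge (2, 0)→(10, 1): d=(8,1) right/bottom  bias=-1
  edge (10, 1)→(16, 4): d=(6,3) right/bottom  bias=-1
  edge (16, 4)→(2, 0): d=(-14,-4) top-left  bias=+0
    (3,0)@(7, 1): e=[3,9,6] → █
    (4,0)@(9, 1): e=[1,3,14] → █
    (5,0)@(11, 1): e=[-1,-3,22] → ·
    (3,1)@(7, 3): e=[19,21,-22] → ·
    (4,1)@(9, 3): e=[17,15,-14] → ·
    (6,1)@(13, 3): e=[13,3,2] → █
    (7,1)@(15, 3): e=[11,-3,10] → ·
    (6,2)@(13, 5): e=[29,15,-26] → ·
  covered (3 px):
    · · · █ █ · · · · · ·
    · · · · · · █ · · · ·
    · · · · · · · · · · ·
    · · · · · · · · · · ·
    · · · · · · · · · · ·
    · · · · · · · · · · ·
    · · · · · · · · · · ·
    · · · · · · · · · · ·
    · · · · · · · · · · ·
    · · · · · · · · · · ·

Answer: [[6,3],[7,3],[6,4],[7,4]]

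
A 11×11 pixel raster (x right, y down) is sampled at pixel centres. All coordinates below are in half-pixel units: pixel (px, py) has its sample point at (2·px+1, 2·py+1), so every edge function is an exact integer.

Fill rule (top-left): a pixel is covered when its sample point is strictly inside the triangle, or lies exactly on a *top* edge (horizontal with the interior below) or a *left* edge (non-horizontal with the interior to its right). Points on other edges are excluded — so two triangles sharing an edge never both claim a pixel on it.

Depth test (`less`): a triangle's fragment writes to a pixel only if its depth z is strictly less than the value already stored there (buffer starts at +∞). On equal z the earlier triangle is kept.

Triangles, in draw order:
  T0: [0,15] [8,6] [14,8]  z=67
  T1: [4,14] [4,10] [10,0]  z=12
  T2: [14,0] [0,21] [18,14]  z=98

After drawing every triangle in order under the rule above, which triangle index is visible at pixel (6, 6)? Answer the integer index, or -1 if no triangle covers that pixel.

T0:
  2·area = 70
  edge (0, 15)→(8, 6): d=(8,-9) top-left  bias=+0
  edge (8, 6)→(14, 8): d=(6,2) right/bottom  bias=-1
  edge (14, 8)→(0, 15): d=(-14,7) right/bottom  bias=-1
    (2,2)@(5, 5): e=[-35,0,105] → .  [on edge]
    (4,3)@(9, 7): e=[17,4,49] → X
    (5,3)@(11, 7): e=[35,0,35] → .  [on edge]
    (3,4)@(7, 9): e=[15,20,35] → X
    (5,4)@(11, 9): e=[51,12,7] → X
    (6,4)@(13, 9): e=[69,8,-7] → .
    (8,4)@(17, 9): e=[105,0,-35] → .  [on edge]
    (2,5)@(5, 11): e=[13,36,21] → X
    (4,5)@(9, 11): e=[49,28,-7] → .
    (5,5)@(11, 11): e=[67,24,-21] → .
    (1,6)@(3, 13): e=[11,52,7] → X
    (2,6)@(5, 13): e=[29,48,-7] → .
  covered (7 px):
    . . . . . . . . . . .
    . . . . . . . . . . .
    . . . . . . . . . . .
    . . . . X . . . . . .
    . . . X X X . . . . .
    . . X X . . . . . . .
    . X . . . . . . . . .
    . . . . . . . . . . .
    . . . . . . . . . . .
    . . . . . . . . . . .
    . . . . . . . . . . .
T1:
  2·area = 24
  edge (4, 14)→(4, 10): d=(0,-4) top-left  bias=+0
  edge (4, 10)→(10, 0): d=(6,-10) top-left  bias=+0
  edge (10, 0)→(4, 14): d=(-6,14) right/bottom  bias=-1
    (3,2)@(7, 5): e=[12,0,12] → X  [on edge]
    (4,2)@(9, 5): e=[20,20,-16] → .
    (3,3)@(7, 7): e=[12,12,0] → .  [on edge]
    (2,4)@(5, 9): e=[4,4,16] → X
    (3,4)@(7, 9): e=[12,24,-12] → .
    (2,5)@(5, 11): e=[4,16,4] → X
    (3,5)@(7, 11): e=[12,36,-24] → .
    (2,6)@(5, 13): e=[4,28,-8] → .
    (0,7)@(1, 15): e=[-12,0,36] → .  [on edge]
    (0,10)@(1, 21): e=[-12,36,0] → .  [on edge]
  covered (3 px):
    . . . . . . . . . . .
    . . . . . . . . . . .
    . . . X . . . . . . .
    . . . . . . . . . . .
    . . X . . . . . . . .
    . . X . . . . . . . .
    . . . . . . . . . . .
    . . . . . . . . . . .
    . . . . . . . . . . .
    . . . . . . . . . . .
    . . . . . . . . . . .
T2:
  2·area = 280  (B↔C swapped to make it positive)
  edge (14, 0)→(18, 14): d=(4,14) right/bottom  bias=-1
  edge (18, 14)→(0, 21): d=(-18,7) right/bottom  bias=-1
  edge (0, 21)→(14, 0): d=(14,-21) top-left  bias=+0
    (6,1)@(13, 3): e=[26,233,21] → X
    (7,1)@(15, 3): e=[-2,219,63] → .
    (5,2)@(11, 5): e=[62,211,7] → X
    (7,2)@(15, 5): e=[6,183,91] → X
    (8,2)@(17, 5): e=[-22,169,133] → .
    (5,3)@(11, 7): e=[70,175,35] → X
    (8,3)@(17, 7): e=[-14,133,161] → .
    (4,4)@(9, 9): e=[106,153,21] → X
    (8,4)@(17, 9): e=[-6,97,189] → .
    (3,5)@(7, 11): e=[142,131,7] → X
    (8,5)@(17, 11): e=[2,61,217] → X
    (9,5)@(19, 11): e=[-26,47,259] → .
  covered (35 px):
    . . . . . . . . . . .
    . . . . . . X . . . .
    . . . . . X X X . . .
    . . . . . X X X . . .
    . . . . X X X X . . .
    . . . X X X X X X . .
    . . . X X X X X X . .
    . . X X X X X X . . .
    . X X X X . . . . . .
    . X X . . . . . . . .
    . . . . . . . . . . .

Z-buffer (winner per pixel, '.' = empty):
  . . . . . . . . . . .
  . . . . . . 2 . . . .
  . . . 1 . 2 2 2 . . .
  . . . . 0 2 2 2 . . .
  . . 1 0 0 0 2 2 . . .
  . . 1 0 2 2 2 2 2 . .
  . 0 . 2 2 2 2 2 2 . .
  . . 2 2 2 2 2 2 . . .
  . 2 2 2 2 . . . . . .
  . 2 2 . . . . . . . .
  . . . . . . . . . . .

Result: 2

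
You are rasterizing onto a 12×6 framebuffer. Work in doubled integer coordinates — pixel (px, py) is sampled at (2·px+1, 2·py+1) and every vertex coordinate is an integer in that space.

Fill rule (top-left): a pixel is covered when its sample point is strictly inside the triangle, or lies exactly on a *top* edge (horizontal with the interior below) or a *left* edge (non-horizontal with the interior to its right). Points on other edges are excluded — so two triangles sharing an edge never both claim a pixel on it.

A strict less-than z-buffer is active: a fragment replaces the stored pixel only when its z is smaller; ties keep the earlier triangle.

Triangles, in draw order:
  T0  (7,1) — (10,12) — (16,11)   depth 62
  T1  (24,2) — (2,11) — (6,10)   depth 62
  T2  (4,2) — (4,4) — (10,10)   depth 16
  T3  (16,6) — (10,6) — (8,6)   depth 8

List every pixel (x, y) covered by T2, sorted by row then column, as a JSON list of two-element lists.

T0:
  2·area = 69  (B↔C swapped to make it positive)
  edge (7, 1)→(16, 11): d=(9,10) right/bottom  bias=-1
  edge (16, 11)→(10, 12): d=(-6,1) right/bottom  bias=-1
  edge (10, 12)→(7, 1): d=(-3,-11) top-left  bias=+0
    (3,0)@(7, 1): e=[0,69,0] → .  [on edge]
    (4,2)@(9, 5): e=[16,43,10] → X
    (5,2)@(11, 5): e=[-4,41,32] → .
    (4,3)@(9, 7): e=[34,31,4] → X
    (5,3)@(11, 7): e=[14,29,26] → X
    (6,3)@(13, 7): e=[-6,27,48] → .
    (4,4)@(9, 9): e=[52,19,-2] → .
    (5,4)@(11, 9): e=[32,17,20] → X
    (6,4)@(13, 9): e=[12,15,42] → X
    (7,4)@(15, 9): e=[-8,13,64] → .
    (5,5)@(11, 11): e=[50,5,14] → X
    (7,5)@(15, 11): e=[10,1,58] → X
  covered (8 px):
    . . . . . . . . . . . .
    . . . . . . . . . . . .
    . . . . X . . . . . . .
    . . . . X X . . . . . .
    . . . . . X X . . . . .
    . . . . . X X X . . . .
T1:
  2·area = 14  (B↔C swapped to make it positive)
  edge (24, 2)→(6, 10): d=(-18,8) right/bottom  bias=-1
  edge (6, 10)→(2, 11): d=(-4,1) right/bottom  bias=-1
  edge (2, 11)→(24, 2): d=(22,-9) top-left  bias=+0
    (8,2)@(17, 5): e=[2,9,3] → X
    (9,2)@(19, 5): e=[-14,7,21] → .
    (8,3)@(17, 7): e=[-34,1,47] → .
    (3,4)@(7, 9): e=[10,3,1] → X
    (4,4)@(9, 9): e=[-6,1,19] → .
    (3,5)@(7, 11): e=[-26,-5,45] → .
  covered (2 px):
    . . . . . . . . . . . .
    . . . . . . . . . . . .
    . . . . . . . . X . . .
    . . . . . . . . . . . .
    . . . X . . . . . . . .
    . . . . . . . . . . . .
T2:
  2·area = 12  (B↔C swapped to make it positive)
  edge (4, 2)→(10, 10): d=(6,8) right/bottom  bias=-1
  edge (10, 10)→(4, 4): d=(-6,-6) top-left  bias=+0
  edge (4, 4)→(4, 2): d=(0,-2) top-left  bias=+0
    (0,0)@(1, 1): e=[18,0,-6] → .  [on edge]
    (1,1)@(3, 3): e=[14,0,-2] → .  [on edge]
    (2,2)@(5, 5): e=[10,0,2] → X  [on edge]
    (3,2)@(7, 5): e=[-6,12,6] → .
    (2,3)@(5, 7): e=[22,-12,2] → .
    (3,3)@(7, 7): e=[6,0,6] → X  [on edge]
    (4,3)@(9, 7): e=[-10,12,10] → .
    (3,4)@(7, 9): e=[18,-12,6] → .
    (4,4)@(9, 9): e=[2,0,10] → X  [on edge]
    (5,4)@(11, 9): e=[-14,12,14] → .
    (4,5)@(9, 11): e=[14,-12,10] → .
    (5,5)@(11, 11): e=[-2,0,14] → .  [on edge]
  covered (3 px):
    . . . . . . . . . . . .
    . . . . . . . . . . . .
    . . X . . . . . . . . .
    . . . X . . . . . . . .
    . . . . X . . . . . . .
    . . . . . . . . . . . .
T3:
  degenerate (2·area = 0) — covers nothing

Result: [[2,2],[3,3],[4,4]]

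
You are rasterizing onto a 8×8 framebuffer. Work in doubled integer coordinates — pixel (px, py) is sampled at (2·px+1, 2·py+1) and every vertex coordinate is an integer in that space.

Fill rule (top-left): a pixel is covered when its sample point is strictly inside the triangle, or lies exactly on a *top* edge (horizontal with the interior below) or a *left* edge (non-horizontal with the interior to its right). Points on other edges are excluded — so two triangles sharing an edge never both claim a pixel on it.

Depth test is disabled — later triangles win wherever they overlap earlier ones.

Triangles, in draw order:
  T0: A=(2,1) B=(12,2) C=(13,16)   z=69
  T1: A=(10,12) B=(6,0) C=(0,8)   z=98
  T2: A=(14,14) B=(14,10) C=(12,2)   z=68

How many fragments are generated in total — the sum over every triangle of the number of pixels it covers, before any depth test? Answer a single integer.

T0:
  2·area = 139
  edge (2, 1)→(12, 2): d=(10,1) right/bottom  bias=-1
  edge (12, 2)→(13, 16): d=(1,14) right/bottom  bias=-1
  edge (13, 16)→(2, 1): d=(-11,-15) top-left  bias=+0
    (2,1)@(5, 3): e=[17,99,23] → X
    (3,1)@(7, 3): e=[15,71,53] → X
    (4,1)@(9, 3): e=[13,43,83] → X
    (5,1)@(11, 3): e=[11,15,113] → X
    (6,1)@(13, 3): e=[9,-13,143] → .
    (2,2)@(5, 5): e=[37,101,1] → X
    (6,2)@(13, 5): e=[29,-11,121] → .
    (2,3)@(5, 7): e=[57,103,-21] → .
    (3,3)@(7, 7): e=[55,75,9] → X
    (6,3)@(13, 7): e=[49,-9,99] → .
    (3,4)@(7, 9): e=[75,77,-13] → .
    (4,4)@(9, 9): e=[73,49,17] → X
  covered (15 px):
    . . . . . . . .
    . . X X X X . .
    . . X X X X . .
    . . . X X X . .
    . . . . X X . .
    . . . . . X . .
    . . . . . X . .
    . . . . . . . .
T1:
  2·area = 104  (B↔C swapped to make it positive)
  edge (10, 12)→(0, 8): d=(-10,-4) top-left  bias=+0
  edge (0, 8)→(6, 0): d=(6,-8) top-left  bias=+0
  edge (6, 0)→(10, 12): d=(4,12) right/bottom  bias=-1
    (2,1)@(5, 3): e=[70,10,24] → X
    (3,1)@(7, 3): e=[78,26,0] → .  [on edge]
    (1,2)@(3, 5): e=[42,6,56] → X
    (3,2)@(7, 5): e=[58,38,8] → X
    (4,2)@(9, 5): e=[66,54,-16] → .
    (0,3)@(1, 7): e=[14,2,88] → X
    (4,3)@(9, 7): e=[46,66,-8] → .
    (0,4)@(1, 9): e=[-6,14,96] → .
    (1,4)@(3, 9): e=[2,30,72] → X
    (4,4)@(9, 9): e=[26,78,0] → .  [on edge]
    (1,5)@(3, 11): e=[-18,42,80] → .
    (2,5)@(5, 11): e=[-10,58,56] → .
    (5,7)@(11, 15): e=[-26,130,0] → .  [on edge]
  covered (12 px):
    . . . . . . . .
    . . X . . . . .
    . X X X . . . .
    X X X X . . . .
    . X X X . . . .
    . . . . X . . .
    . . . . . . . .
    . . . . . . . .
T2:
  2·area = 8  (B↔C swapped to make it positive)
  edge (14, 14)→(12, 2): d=(-2,-12) top-left  bias=+0
  edge (12, 2)→(14, 10): d=(2,8) right/bottom  bias=-1
  edge (14, 10)→(14, 14): d=(0,4) right/bottom  bias=-1
    (6,3)@(13, 7): e=[2,2,4] → X
    (7,3)@(15, 7): e=[26,-14,-4] → .
    (6,4)@(13, 9): e=[-2,6,4] → .
  covered (1 px):
    . . . . . . . .
    . . . . . . . .
    . . . . . . . .
    . . . . . . X .
    . . . . . . . .
    . . . . . . . .
    . . . . . . . .
    . . . . . . . .

Answer: 28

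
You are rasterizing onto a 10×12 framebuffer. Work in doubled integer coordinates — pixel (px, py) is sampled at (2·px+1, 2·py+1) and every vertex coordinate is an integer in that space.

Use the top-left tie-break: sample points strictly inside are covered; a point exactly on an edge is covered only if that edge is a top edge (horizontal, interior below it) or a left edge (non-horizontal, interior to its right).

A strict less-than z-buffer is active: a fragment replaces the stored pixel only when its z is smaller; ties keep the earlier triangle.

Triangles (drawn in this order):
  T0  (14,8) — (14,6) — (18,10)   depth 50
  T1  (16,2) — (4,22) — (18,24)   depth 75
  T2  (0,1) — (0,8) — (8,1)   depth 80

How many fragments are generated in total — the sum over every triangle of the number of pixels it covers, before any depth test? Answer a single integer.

T0:
  2·area = 8
  edge (14, 8)→(14, 6): d=(0,-2) top-left  bias=+0
  edge (14, 6)→(18, 10): d=(4,4) right/bottom  bias=-1
  edge (18, 10)→(14, 8): d=(-4,-2) top-left  bias=+0
    (4,0)@(9, 1): e=[-10,0,18] → ·  [on edge]
    (5,1)@(11, 3): e=[-6,0,14] → ·  [on edge]
    (6,2)@(13, 5): e=[-2,0,10] → ·  [on edge]
    (7,3)@(15, 7): e=[2,0,6] → ·  [on edge]
    (8,4)@(17, 9): e=[6,0,2] → ·  [on edge]
    (9,5)@(19, 11): e=[10,0,-2] → ·  [on edge]
  covered (0 px):
    · · · · · · · · · ·
    · · · · · · · · · ·
    · · · · · · · · · ·
    · · · · · · · · · ·
    · · · · · · · · · ·
    · · · · · · · · · ·
    · · · · · · · · · ·
    · · · · · · · · · ·
    · · · · · · · · · ·
    · · · · · · · · · ·
    · · · · · · · · · ·
    · · · · · · · · · ·
T1:
  2·area = 304  (B↔C swapped to make it positive)
  edge (16, 2)→(18, 24): d=(2,22) right/bottom  bias=-1
  edge (18, 24)→(4, 22): d=(-14,-2) top-left  bias=+0
  edge (4, 22)→(16, 2): d=(12,-20) top-left  bias=+0
    (7,2)@(15, 5): e=[28,260,16] → █
    (8,2)@(17, 5): e=[-16,264,56] → ·
    (6,3)@(13, 7): e=[76,228,0] → █  [on edge]
    (8,3)@(17, 7): e=[-12,236,80] → ·
    (6,4)@(13, 9): e=[80,200,24] → █
    (8,4)@(17, 9): e=[-8,208,104] → ·
    (5,5)@(11, 11): e=[128,168,8] → █
    (8,5)@(17, 11): e=[-4,180,128] → ·
    (5,6)@(11, 13): e=[132,140,32] → █
    (8,6)@(17, 13): e=[0,152,152] → ·  [on edge]
    (4,7)@(9, 15): e=[180,108,16] → █
    (8,7)@(17, 15): e=[4,124,176] → █
    (3,8)@(7, 17): e=[228,76,0] → █  [on edge]
    (5,11)@(11, 23): e=[152,0,152] → █  [on edge]
  covered (39 px):
    · · · · · · · · · ·
    · · · · · · · · · ·
    · · · · · · · █ · ·
    · · · · · · █ █ · ·
    · · · · · · █ █ · ·
    · · · · · █ █ █ · ·
    · · · · · █ █ █ · ·
    · · · · █ █ █ █ █ ·
    · · · █ █ █ █ █ █ ·
    · · · █ █ █ █ █ █ ·
    · · █ █ █ █ █ █ █ ·
    · · · · · █ █ █ █ ·
T2:
  2·area = 56  (B↔C swapped to make it positive)
  edge (0, 1)→(8, 1): d=(8,0) top-left  bias=+0
  edge (8, 1)→(0, 8): d=(-8,7) right/bottom  bias=-1
  edge (0, 8)→(0, 1): d=(0,-7) top-left  bias=+0
    (0,0)@(1, 1): e=[0,49,7] → █  [on edge]
    (1,0)@(3, 1): e=[0,35,21] → █  [on edge]
    (2,0)@(5, 1): e=[0,21,35] → █  [on edge]
    (3,0)@(7, 1): e=[0,7,49] → █  [on edge]
    (4,0)@(9, 1): e=[0,-7,63] → ·  [on edge]
    (5,0)@(11, 1): e=[0,-21,77] → ·  [on edge]
    (6,0)@(13, 1): e=[0,-35,91] → ·  [on edge]
    (7,0)@(15, 1): e=[0,-49,105] → ·  [on edge]
    (8,0)@(17, 1): e=[0,-63,119] → ·  [on edge]
    (9,0)@(19, 1): e=[0,-77,133] → ·  [on edge]
    (0,1)@(1, 3): e=[16,33,7] → █
    (3,1)@(7, 3): e=[16,-9,49] → ·
  covered (10 px):
    █ █ █ █ · · · · · ·
    █ █ █ · · · · · · ·
    █ █ · · · · · · · ·
    █ · · · · · · · · ·
    · · · · · · · · · ·
    · · · · · · · · · ·
    · · · · · · · · · ·
    · · · · · · · · · ·
    · · · · · · · · · ·
    · · · · · · · · · ·
    · · · · · · · · · ·
    · · · · · · · · · ·

Answer: 49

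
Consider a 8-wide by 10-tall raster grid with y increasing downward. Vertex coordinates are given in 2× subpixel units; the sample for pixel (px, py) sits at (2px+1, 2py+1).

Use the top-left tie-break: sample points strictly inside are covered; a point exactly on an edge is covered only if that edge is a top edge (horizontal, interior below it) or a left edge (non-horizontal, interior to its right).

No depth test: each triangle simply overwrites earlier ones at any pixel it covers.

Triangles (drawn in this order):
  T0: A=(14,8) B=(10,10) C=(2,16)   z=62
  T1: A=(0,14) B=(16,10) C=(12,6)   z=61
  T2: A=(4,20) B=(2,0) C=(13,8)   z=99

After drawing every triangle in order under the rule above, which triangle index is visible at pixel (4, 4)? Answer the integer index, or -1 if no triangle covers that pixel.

T0:
  2·area = 8  (B↔C swapped to make it positive)
  edge (14, 8)→(2, 16): d=(-12,8) right/bottom  bias=-1
  edge (2, 16)→(10, 10): d=(8,-6) top-left  bias=+0
  edge (10, 10)→(14, 8): d=(4,-2) top-left  bias=+0
    (4,5)@(9, 11): e=[4,2,2] → █
    (5,5)@(11, 11): e=[-12,14,6] → ·
    (4,6)@(9, 13): e=[-20,18,10] → ·
  covered (1 px):
    · · · · · · · ·
    · · · · · · · ·
    · · · · · · · ·
    · · · · · · · ·
    · · · · · · · ·
    · · · · █ · · ·
    · · · · · · · ·
    · · · · · · · ·
    · · · · · · · ·
    · · · · · · · ·
T1:
  2·area = 80  (B↔C swapped to make it positive)
  edge (0, 14)→(12, 6): d=(12,-8) top-left  bias=+0
  edge (12, 6)→(16, 10): d=(4,4) right/bottom  bias=-1
  edge (16, 10)→(0, 14): d=(-16,4) right/bottom  bias=-1
    (3,0)@(7, 1): e=[-100,0,180] → ·  [on edge]
    (4,1)@(9, 3): e=[-60,0,140] → ·  [on edge]
    (5,2)@(11, 5): e=[-20,0,100] → ·  [on edge]
    (5,3)@(11, 7): e=[4,8,68] → █
    (6,3)@(13, 7): e=[20,0,60] → ·  [on edge]
    (4,4)@(9, 9): e=[12,24,44] → █
    (6,4)@(13, 9): e=[44,8,28] → █
    (7,4)@(15, 9): e=[60,0,20] → ·  [on edge]
    (2,5)@(5, 11): e=[4,48,28] → █
    (3,5)@(7, 11): e=[20,40,20] → █
    (6,5)@(13, 11): e=[68,16,-4] → ·
    (1,6)@(3, 13): e=[12,64,4] → █
  covered (9 px):
    · · · · · · · ·
    · · · · · · · ·
    · · · · · · · ·
    · · · · · █ · ·
    · · · · █ █ █ ·
    · · █ █ █ █ · ·
    · █ · · · · · ·
    · · · · · · · ·
    · · · · · · · ·
    · · · · · · · ·
T2:
  2·area = 204
  edge (4, 20)→(2, 0): d=(-2,-20) top-left  bias=+0
  edge (2, 0)→(13, 8): d=(11,8) right/bottom  bias=-1
  edge (13, 8)→(4, 20): d=(-9,12) right/bottom  bias=-1
    (1,0)@(3, 1): e=[18,3,183] → █
    (2,0)@(5, 1): e=[58,-13,159] → ·
    (1,1)@(3, 3): e=[14,25,165] → █
    (2,1)@(5, 3): e=[54,9,141] → █
    (3,1)@(7, 3): e=[94,-7,117] → ·
    (1,2)@(3, 5): e=[10,47,147] → █
    (3,2)@(7, 5): e=[90,15,99] → █
    (4,2)@(9, 5): e=[130,-1,75] → ·
    (1,3)@(3, 7): e=[6,69,129] → █
    (4,3)@(9, 7): e=[126,21,57] → █
    (5,3)@(11, 7): e=[166,5,33] → █
    (6,3)@(13, 7): e=[206,-11,9] → ·
  covered (25 px):
    · █ · · · · · ·
    · █ █ · · · · ·
    · █ █ █ · · · ·
    · █ █ █ █ █ · ·
    · █ █ █ █ █ · ·
    · · █ █ █ · · ·
    · · █ █ █ · · ·
    · · █ █ · · · ·
    · · █ · · · · ·
    · · · · · · · ·

Z-buffer (winner per pixel, '.' = empty):
  . 2 . . . . . .
  . 2 2 . . . . .
  . 2 2 2 . . . .
  . 2 2 2 2 2 . .
  . 2 2 2 2 2 1 .
  . . 2 2 2 1 . .
  . 1 2 2 2 . . .
  . . 2 2 . . . .
  . . 2 . . . . .
  . . . . . . . .

Result: 2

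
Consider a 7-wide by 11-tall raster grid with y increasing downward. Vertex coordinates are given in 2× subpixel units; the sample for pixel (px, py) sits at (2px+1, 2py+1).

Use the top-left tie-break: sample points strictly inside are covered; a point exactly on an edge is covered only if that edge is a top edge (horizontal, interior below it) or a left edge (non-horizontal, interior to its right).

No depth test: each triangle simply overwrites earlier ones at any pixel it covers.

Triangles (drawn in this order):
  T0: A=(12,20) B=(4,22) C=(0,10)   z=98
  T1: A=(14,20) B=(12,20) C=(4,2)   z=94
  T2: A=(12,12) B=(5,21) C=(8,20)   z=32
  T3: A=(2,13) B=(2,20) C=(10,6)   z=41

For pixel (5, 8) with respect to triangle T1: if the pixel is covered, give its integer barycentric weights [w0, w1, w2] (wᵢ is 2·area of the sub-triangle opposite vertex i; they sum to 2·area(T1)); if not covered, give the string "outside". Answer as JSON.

T0:
  2·area = 104
  edge (12, 20)→(4, 22): d=(-8,2) right/bottom  bias=-1
  edge (4, 22)→(0, 10): d=(-4,-12) top-left  bias=+0
  edge (0, 10)→(12, 20): d=(12,10) right/bottom  bias=-1
    (0,5)@(1, 11): e=[94,8,2] → X
    (1,5)@(3, 11): e=[90,32,-18] → .
    (0,6)@(1, 13): e=[78,0,26] → X  [on edge]
    (1,6)@(3, 13): e=[74,24,6] → X
    (2,6)@(5, 13): e=[70,48,-14] → .
    (0,7)@(1, 15): e=[62,-8,50] → .
    (1,7)@(3, 15): e=[58,16,30] → X
    (2,7)@(5, 15): e=[54,40,10] → X
    (3,7)@(7, 15): e=[50,64,-10] → .
    (1,8)@(3, 17): e=[42,8,54] → X
    (3,8)@(7, 17): e=[34,56,14] → X
    (4,8)@(9, 17): e=[30,80,-6] → .
    (1,9)@(3, 19): e=[26,0,78] → X  [on edge]
  covered (14 px):
    . . . . . . .
    . . . . . . .
    . . . . . . .
    . . . . . . .
    . . . . . . .
    X . . . . . .
    X X . . . . .
    . X X . . . .
    . X X X . . .
    . X X X X . .
    . . X X . . .
T1:
  2·area = 36
  edge (14, 20)→(12, 20): d=(-2,0) right/bottom  bias=-1
  edge (12, 20)→(4, 2): d=(-8,-18) top-left  bias=+0
  edge (4, 2)→(14, 20): d=(10,18) right/bottom  bias=-1
    (4,5)@(9, 11): e=[18,18,0] → .  [on edge]
    (4,6)@(9, 13): e=[14,2,20] → X
    (5,6)@(11, 13): e=[14,38,-16] → .
    (4,7)@(9, 15): e=[10,-14,40] → .
    (5,7)@(11, 15): e=[10,22,4] → X
    (6,7)@(13, 15): e=[10,58,-32] → .
    (5,8)@(11, 17): e=[6,6,24] → X
    (6,8)@(13, 17): e=[6,42,-12] → .
    (5,9)@(11, 19): e=[2,-10,44] → .
    (6,9)@(13, 19): e=[2,26,8] → X
    (6,10)@(13, 21): e=[-2,10,28] → .
  covered (4 px):
    . . . . . . .
    . . . . . . .
    . . . . . . .
    . . . . . . .
    . . . . . . .
    . . . . . . .
    . . . . X . .
    . . . . . X .
    . . . . . X .
    . . . . . . X
    . . . . . . .
T2:
  2·area = 20  (B↔C swapped to make it positive)
  edge (12, 12)→(8, 20): d=(-4,8) right/bottom  bias=-1
  edge (8, 20)→(5, 21): d=(-3,1) right/bottom  bias=-1
  edge (5, 21)→(12, 12): d=(7,-9) top-left  bias=+0
    (4,8)@(9, 17): e=[4,8,8] → X
    (5,8)@(11, 17): e=[-12,6,26] → .
    (3,9)@(7, 19): e=[12,4,4] → X
    (4,9)@(9, 19): e=[-4,2,22] → .
    (5,9)@(11, 19): e=[-20,0,40] → .  [on edge]
    (2,10)@(5, 21): e=[20,0,0] → .  [on edge]
    (3,10)@(7, 21): e=[4,-2,18] → .
  covered (2 px):
    . . . . . . .
    . . . . . . .
    . . . . . . .
    . . . . . . .
    . . . . . . .
    . . . . . . .
    . . . . . . .
    . . . . . . .
    . . . . X . .
    . . . X . . .
    . . . . . . .
T3:
  2·area = 56  (B↔C swapped to make it positive)
  edge (2, 13)→(10, 6): d=(8,-7) top-left  bias=+0
  edge (10, 6)→(2, 20): d=(-8,14) right/bottom  bias=-1
  edge (2, 20)→(2, 13): d=(0,-7) top-left  bias=+0
    (4,3)@(9, 7): e=[1,6,49] → X
    (5,3)@(11, 7): e=[15,-22,63] → .
    (3,4)@(7, 9): e=[3,18,35] → X
    (4,4)@(9, 9): e=[17,-10,49] → .
    (2,5)@(5, 11): e=[5,30,21] → X
    (4,5)@(9, 11): e=[33,-26,49] → .
    (1,6)@(3, 13): e=[7,42,7] → X
    (3,6)@(7, 13): e=[35,-14,35] → .
    (1,7)@(3, 15): e=[23,26,7] → X
    (2,7)@(5, 15): e=[37,-2,21] → .
    (1,8)@(3, 17): e=[39,10,7] → X
    (2,8)@(5, 17): e=[53,-18,21] → .
  covered (8 px):
    . . . . . . .
    . . . . . . .
    . . . . . . .
    . . . . X . .
    . . . X . . .
    . . X X . . .
    . X X . . . .
    . X . . . . .
    . X . . . . .
    . . . . . . .
    . . . . . . .

Final: [6,24,6]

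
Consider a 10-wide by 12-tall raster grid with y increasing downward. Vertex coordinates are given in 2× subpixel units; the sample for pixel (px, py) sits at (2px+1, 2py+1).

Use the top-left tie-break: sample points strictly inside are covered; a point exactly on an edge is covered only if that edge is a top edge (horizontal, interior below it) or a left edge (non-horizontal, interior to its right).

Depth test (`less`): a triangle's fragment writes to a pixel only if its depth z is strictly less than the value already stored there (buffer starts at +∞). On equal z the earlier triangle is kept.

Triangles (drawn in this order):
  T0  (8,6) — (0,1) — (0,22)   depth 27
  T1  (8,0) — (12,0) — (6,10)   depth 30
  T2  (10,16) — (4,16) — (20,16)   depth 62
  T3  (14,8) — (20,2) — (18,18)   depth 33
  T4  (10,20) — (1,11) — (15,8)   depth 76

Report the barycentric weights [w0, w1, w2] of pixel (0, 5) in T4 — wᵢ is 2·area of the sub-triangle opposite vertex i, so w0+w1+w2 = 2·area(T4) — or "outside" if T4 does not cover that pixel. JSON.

T0:
  2·area = 168  (B↔C swapped to make it positive)
  edge (8, 6)→(0, 22): d=(-8,16) right/bottom  bias=-1
  edge (0, 22)→(0, 1): d=(0,-21) top-left  bias=+0
  edge (0, 1)→(8, 6): d=(8,5) right/bottom  bias=-1
    (0,1)@(1, 3): e=[136,21,11] → X
    (1,1)@(3, 3): e=[104,63,1] → X
    (2,1)@(5, 3): e=[72,105,-9] → .
    (0,2)@(1, 5): e=[120,21,27] → X
    (2,2)@(5, 5): e=[56,105,7] → X
    (3,2)@(7, 5): e=[24,147,-3] → .
    (0,3)@(1, 7): e=[104,21,43] → X
    (3,3)@(7, 7): e=[8,147,13] → X
    (4,3)@(9, 7): e=[-24,189,3] → .
    (0,4)@(1, 9): e=[88,21,59] → X
    (3,4)@(7, 9): e=[-8,147,29] → .
    (0,5)@(1, 11): e=[72,21,75] → X
  covered (21 px):
    . . . . . . . . . .
    X X . . . . . . . .
    X X X . . . . . . .
    X X X X . . . . . .
    X X X . . . . . . .
    X X X . . . . . . .
    X X . . . . . . . .
    X X . . . . . . . .
    X . . . . . . . . .
    X . . . . . . . . .
    . . . . . . . . . .
    . . . . . . . . . .
T1:
  2·area = 40
  edge (8, 0)→(12, 0): d=(4,0) top-left  bias=+0
  edge (12, 0)→(6, 10): d=(-6,10) right/bottom  bias=-1
  edge (6, 10)→(8, 0): d=(2,-10) top-left  bias=+0
    (4,0)@(9, 1): e=[4,24,12] → X
    (5,0)@(11, 1): e=[4,4,32] → X
    (6,0)@(13, 1): e=[4,-16,52] → .
    (4,1)@(9, 3): e=[12,12,16] → X
    (5,1)@(11, 3): e=[12,-8,36] → .
    (3,2)@(7, 5): e=[20,20,0] → X  [on edge]
    (4,2)@(9, 5): e=[20,0,20] → .  [on edge]
    (3,3)@(7, 7): e=[28,8,4] → X
    (4,3)@(9, 7): e=[28,-12,24] → .
    (3,4)@(7, 9): e=[36,-4,8] → .
    (1,7)@(3, 15): e=[60,0,-20] → .  [on edge]
    (2,7)@(5, 15): e=[60,-20,0] → .  [on edge]
  covered (5 px):
    . . . . X X . . . .
    . . . . X . . . . .
    . . . X . . . . . .
    . . . X . . . . . .
    . . . . . . . . . .
    . . . . . . . . . .
    . . . . . . . . . .
    . . . . . . . . . .
    . . . . . . . . . .
    . . . . . . . . . .
    . . . . . . . . . .
    . . . . . . . . . .
T2:
  degenerate (2·area = 0) — covers nothing
T3:
  2·area = 84
  edge (14, 8)→(20, 2): d=(6,-6) top-left  bias=+0
  edge (20, 2)→(18, 18): d=(-2,16) right/bottom  bias=-1
  edge (18, 18)→(14, 8): d=(-4,-10) top-left  bias=+0
    (9,1)@(19, 3): e=[0,14,70] → X  [on edge]
    (8,2)@(17, 5): e=[0,42,42] → X  [on edge]
    (7,3)@(15, 7): e=[0,70,14] → X  [on edge]
    (6,4)@(13, 9): e=[0,98,-14] → .  [on edge]
    (7,4)@(15, 9): e=[12,66,6] → X
    (5,5)@(11, 11): e=[0,126,-42] → .  [on edge]
    (7,5)@(15, 11): e=[24,62,-2] → .
    (8,5)@(17, 11): e=[36,30,18] → X
    (9,5)@(19, 11): e=[48,-2,38] → .
    (4,6)@(9, 13): e=[0,154,-70] → .  [on edge]
    (8,6)@(17, 13): e=[48,26,10] → X
    (9,6)@(19, 13): e=[60,-6,30] → .
    (3,7)@(7, 15): e=[0,182,-98] → .  [on edge]
    (2,8)@(5, 17): e=[0,210,-126] → .  [on edge]
    (1,9)@(3, 19): e=[0,238,-154] → .  [on edge]
    (0,10)@(1, 21): e=[0,266,-182] → .  [on edge]
  covered (12 px):
    . . . . . . . . . .
    . . . . . . . . . X
    . . . . . . . . X X
    . . . . . . . X X X
    . . . . . . . X X X
    . . . . . . . . X .
    . . . . . . . . X .
    . . . . . . . . X .
    . . . . . . . . . .
    . . . . . . . . . .
    . . . . . . . . . .
    . . . . . . . . . .
T4:
  2·area = 153
  edge (10, 20)→(1, 11): d=(-9,-9) top-left  bias=+0
  edge (1, 11)→(15, 8): d=(14,-3) top-left  bias=+0
  edge (15, 8)→(10, 20): d=(-5,12) right/bottom  bias=-1
    (5,4)@(11, 9): e=[108,2,43] → X
    (6,4)@(13, 9): e=[126,8,19] → X
    (7,4)@(15, 9): e=[144,14,-5] → .
    (0,5)@(1, 11): e=[0,0,153] → X  [on edge]
    (1,5)@(3, 11): e=[18,6,129] → X
    (2,5)@(5, 11): e=[36,12,105] → X
    (3,5)@(7, 11): e=[54,18,81] → X
    (4,5)@(9, 11): e=[72,24,57] → X
    (7,5)@(15, 11): e=[126,42,-15] → .
    (0,6)@(1, 13): e=[-18,28,143] → .
    (1,6)@(3, 13): e=[0,34,119] → X  [on edge]
    (6,6)@(13, 13): e=[90,64,-1] → .
    (2,7)@(5, 15): e=[0,68,85] → X  [on edge]
    (3,8)@(7, 17): e=[0,102,51] → X  [on edge]
    (4,9)@(9, 19): e=[0,136,17] → X  [on edge]
    (5,10)@(11, 21): e=[0,170,-17] → .  [on edge]
    (6,11)@(13, 23): e=[0,204,-51] → .  [on edge]
  covered (22 px):
    . . . . . . . . . .
    . . . . . . . . . .
    . . . . . . . . . .
    . . . . . . . . . .
    . . . . . X X . . .
    X X X X X X X . . .
    . X X X X X . . . .
    . . X X X X . . . .
    . . . X X X . . . .
    . . . . X . . . . .
    . . . . . . . . . .
    . . . . . . . . . .

Result: [0,153,0]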